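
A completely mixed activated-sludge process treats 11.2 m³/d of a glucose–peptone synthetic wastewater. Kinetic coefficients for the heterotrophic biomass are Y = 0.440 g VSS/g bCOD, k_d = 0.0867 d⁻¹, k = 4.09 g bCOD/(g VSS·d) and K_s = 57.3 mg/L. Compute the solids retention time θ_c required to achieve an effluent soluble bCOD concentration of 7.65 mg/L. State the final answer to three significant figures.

θ_c ≈ 7.98 d

At the target effluent, Y k S/(K_s+S) = 0.440×4.09×7.65/64.95 = 0.2120 d⁻¹.
Then 1/θ_c = μ − k_d = 0.2120 − 0.0867 = 0.1253 d⁻¹, giving θ_c = 7.983 d.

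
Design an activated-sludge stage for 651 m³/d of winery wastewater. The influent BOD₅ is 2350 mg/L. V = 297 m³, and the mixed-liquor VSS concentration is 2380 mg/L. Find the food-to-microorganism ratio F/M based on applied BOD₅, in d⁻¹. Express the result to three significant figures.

F/M = applied load / biomass = Q·S₀/(V·X) = 651 × 2350 / (297.0 × 2380) = 2.164 d⁻¹.

F/M ≈ 2.16 d⁻¹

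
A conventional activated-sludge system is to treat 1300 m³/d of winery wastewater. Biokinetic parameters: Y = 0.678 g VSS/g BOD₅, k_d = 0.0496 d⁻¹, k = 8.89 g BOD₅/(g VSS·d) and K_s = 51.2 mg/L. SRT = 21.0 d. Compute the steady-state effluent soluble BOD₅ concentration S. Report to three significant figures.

S ≈ 0.839 mg/L

Effluent substrate depends only on kinetics and SRT: S = K_s(1 + k_d θ_c) / [θ_c(Yk − k_d) − 1] = 51.2 × (1 + 0.0496 × 21.0) / [21.0 × (0.678 × 8.89 − 0.0496) − 1] = 104.5 / 124.5 = 0.8394 mg/L.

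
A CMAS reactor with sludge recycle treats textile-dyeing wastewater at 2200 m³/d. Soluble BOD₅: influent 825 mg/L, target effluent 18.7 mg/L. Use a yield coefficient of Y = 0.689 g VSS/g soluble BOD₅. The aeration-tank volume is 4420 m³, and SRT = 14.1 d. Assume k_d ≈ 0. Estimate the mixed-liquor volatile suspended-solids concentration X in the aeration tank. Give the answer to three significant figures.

X = Y·Q·ΔS·θ_c / V = 0.689 × 2200 × (825 − 18.7) × 14.1 / 4420 = 3899 mg/L.

X ≈ 3900 mg/L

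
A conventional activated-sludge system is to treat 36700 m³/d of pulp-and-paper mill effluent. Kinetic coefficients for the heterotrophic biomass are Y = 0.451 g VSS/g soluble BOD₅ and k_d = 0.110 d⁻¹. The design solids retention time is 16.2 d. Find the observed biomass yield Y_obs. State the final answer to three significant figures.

Correct the yield for decay: Y_obs = Y/(1 + k_d θ_c) = 0.451 / (1 + 0.110 × 16.2) = 0.451 / 2.782 = 0.1621.

Y_obs ≈ 0.162 g VSS/g soluble BOD₅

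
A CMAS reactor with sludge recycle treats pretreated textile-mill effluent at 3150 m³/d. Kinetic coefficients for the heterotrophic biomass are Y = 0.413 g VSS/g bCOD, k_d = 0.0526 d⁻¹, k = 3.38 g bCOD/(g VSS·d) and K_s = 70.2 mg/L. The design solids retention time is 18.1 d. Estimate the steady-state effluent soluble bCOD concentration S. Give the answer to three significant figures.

For a completely mixed reactor with recycle the Lawrence–McCarty relation gives S = K_s·(1 + k_d·θ_c) / [θ_c·(Y·k − k_d) − 1] = 70.2 × (1 + 0.0526 × 18.1) / [18.1 × (0.413 × 3.38 − 0.0526) − 1] = 137.0 / 23.31 = 5.878 mg/L.

S ≈ 5.88 mg/L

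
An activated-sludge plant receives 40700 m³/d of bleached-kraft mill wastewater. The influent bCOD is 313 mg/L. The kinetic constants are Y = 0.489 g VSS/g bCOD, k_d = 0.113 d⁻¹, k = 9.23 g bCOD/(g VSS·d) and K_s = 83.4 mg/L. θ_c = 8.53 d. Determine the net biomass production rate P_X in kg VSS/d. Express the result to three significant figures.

For a completely mixed reactor with recycle the Lawrence–McCarty relation gives S = K_s·(1 + k_d·θ_c) / [θ_c·(Y·k − k_d) − 1] = 83.4 × (1 + 0.113 × 8.53) / [8.53 × (0.489 × 9.23 − 0.113) − 1] = 163.8 / 36.54 = 4.483 mg/L.
Y_obs = Y / (1 + k_d θ_c) = 0.489 / (1 + 0.113 × 8.53) = 0.489 / 1.964 = 0.2490.
ΔS = 313 − 4.48 = 308.5 mg/L, so the substrate removal rate is 40700 × 308.5/1000 = 12557 kg bCOD/d.
Net biomass production P_X = Y_obs × Q·(S₀ − S) = 0.2490 × 12557 = 3127 kg VSS/d.

P_X ≈ 3130 kg VSS/d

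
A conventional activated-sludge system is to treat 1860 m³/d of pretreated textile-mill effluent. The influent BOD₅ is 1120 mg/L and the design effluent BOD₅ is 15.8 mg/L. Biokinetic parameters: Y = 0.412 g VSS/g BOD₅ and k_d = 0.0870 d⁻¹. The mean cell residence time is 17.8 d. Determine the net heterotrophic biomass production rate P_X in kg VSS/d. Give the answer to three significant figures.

P_X ≈ 332 kg VSS/d

The observed yield is Y_obs = Y/(1 + k_d·θ_c) = 0.412 / (1 + 0.0870 × 17.8) = 0.412 / 2.549 = 0.1617 g VSS per g BOD₅ removed.
Substrate removed = Q·(S₀ − S) = 1860 m³/d × (1120 − 15.8) g/m³ = 2.05×10^6 g/d = 2054 kg/d.
Net biomass production P_X = Y_obs × Q·(S₀ − S) = 0.1617 × 2054 = 332.0 kg VSS/d.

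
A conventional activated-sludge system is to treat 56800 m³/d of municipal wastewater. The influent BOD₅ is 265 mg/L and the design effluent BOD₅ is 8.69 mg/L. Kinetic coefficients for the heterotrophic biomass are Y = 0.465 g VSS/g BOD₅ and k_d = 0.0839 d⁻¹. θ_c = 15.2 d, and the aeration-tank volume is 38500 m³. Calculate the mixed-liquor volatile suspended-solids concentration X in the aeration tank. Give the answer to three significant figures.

From V·X·(1 + k_d·θ_c) = Y·Q·(S₀ − S)·θ_c: X = 0.465 × 56800 × (265 − 8.69) × 15.2 / [38500 × (1 + 0.0839 × 15.2)] = 1175 mg/L.

X ≈ 1170 mg/L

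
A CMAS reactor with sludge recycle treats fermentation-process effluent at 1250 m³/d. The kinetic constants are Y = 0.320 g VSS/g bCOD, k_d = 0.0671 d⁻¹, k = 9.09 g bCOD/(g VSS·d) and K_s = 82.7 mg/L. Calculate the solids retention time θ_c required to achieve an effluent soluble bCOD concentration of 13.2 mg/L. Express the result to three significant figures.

θ_c ≈ 3.00 d

Specific growth rate at S = 13.2 mg/L: μ = YkS/(K_s+S) = 0.320·9.09·13.2/(82.7+13.2) = 0.4004 d⁻¹.
1/θ_c = 0.4004 − 0.0671 = 0.3333 d⁻¹, so θ_c = 3.001 d.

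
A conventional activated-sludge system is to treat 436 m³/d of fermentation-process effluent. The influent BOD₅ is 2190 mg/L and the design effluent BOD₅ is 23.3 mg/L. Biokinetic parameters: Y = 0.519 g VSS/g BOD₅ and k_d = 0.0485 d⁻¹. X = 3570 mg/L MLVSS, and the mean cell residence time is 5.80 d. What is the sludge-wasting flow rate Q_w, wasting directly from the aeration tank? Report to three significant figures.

Q_w ≈ 107 m³/d

Steady-state biomass mass balance: V·X·(1 + k_d·θ_c) = Y·Q·(S₀ − S)·θ_c, so V = 0.519 × 436 × (2190 − 23.3) × 5.80 / [3570 × (1 + 0.0485 × 5.80)] = 2.84×10^6 / 4574 = 621.7 m³.
For wasting at MLVSS concentration, Q_w = V/θ_c = 621.7/5.80 = 107.2 m³/d.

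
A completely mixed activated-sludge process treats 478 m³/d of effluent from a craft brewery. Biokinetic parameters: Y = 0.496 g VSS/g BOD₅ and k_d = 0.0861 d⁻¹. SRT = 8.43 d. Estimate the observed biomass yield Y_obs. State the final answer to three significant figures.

Y_obs = Y / (1 + k_d θ_c) = 0.496 / (1 + 0.0861 × 8.43) = 0.496 / 1.726 = 0.2874.

Y_obs ≈ 0.287 g VSS/g BOD₅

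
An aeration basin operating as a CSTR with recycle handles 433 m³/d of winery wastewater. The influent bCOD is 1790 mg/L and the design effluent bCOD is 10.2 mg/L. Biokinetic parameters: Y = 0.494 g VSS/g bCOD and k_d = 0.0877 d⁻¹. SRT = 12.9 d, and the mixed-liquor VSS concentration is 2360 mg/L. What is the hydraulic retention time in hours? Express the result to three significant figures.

Steady-state biomass mass balance: V·X·(1 + k_d·θ_c) = Y·Q·(S₀ − S)·θ_c, so V = 0.494 × 433 × (1790 − 10.2) × 12.9 / [2360 × (1 + 0.0877 × 12.9)] = 4.91×10^6 / 5030 = 976.4 m³.
HRT = V/Q = 976.4 m³ / 433 m³·d⁻¹ = 2.255 d × 24 = 54.12 h.

τ ≈ 54.1 h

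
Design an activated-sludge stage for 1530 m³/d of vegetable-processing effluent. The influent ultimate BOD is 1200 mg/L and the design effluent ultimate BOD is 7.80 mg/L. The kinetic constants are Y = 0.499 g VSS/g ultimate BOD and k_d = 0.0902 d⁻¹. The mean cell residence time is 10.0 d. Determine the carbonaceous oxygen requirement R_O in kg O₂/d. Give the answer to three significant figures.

Observed yield with endogenous decay: Y_obs = Y / (1 + k_d·θ_c) = 0.499 / (1 + 0.0902 × 10.0) = 0.499 / 1.902 = 0.2624 g VSS/g ultimate BOD.
Mass of ultimate BOD removed per day: Q(S₀ − S) = 1530 × 1192 g/m³ = 1824 kg/d.
P_X = Y_obs·Q·(S₀ − S) = 0.2624 × 1824 = 478.6 kg VSS/d.
R_O = Q·ΔS − 1.42 P_X = 1824 − 679.5 = 1145 kg O₂/d.

R_O ≈ 1140 kg O₂/d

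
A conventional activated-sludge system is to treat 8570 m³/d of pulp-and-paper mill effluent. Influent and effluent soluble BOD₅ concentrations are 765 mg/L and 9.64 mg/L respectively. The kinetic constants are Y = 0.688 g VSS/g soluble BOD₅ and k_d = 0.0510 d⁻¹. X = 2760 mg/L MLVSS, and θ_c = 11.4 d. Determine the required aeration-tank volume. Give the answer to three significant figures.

V ≈ 11600 m³

Steady-state biomass mass balance: V·X·(1 + k_d·θ_c) = Y·Q·(S₀ − S)·θ_c, so V = 0.688 × 8570 × (765 − 9.64) × 11.4 / [2760 × (1 + 0.0510 × 11.4)] = 5.08×10^7 / 4365 = 11633 m³.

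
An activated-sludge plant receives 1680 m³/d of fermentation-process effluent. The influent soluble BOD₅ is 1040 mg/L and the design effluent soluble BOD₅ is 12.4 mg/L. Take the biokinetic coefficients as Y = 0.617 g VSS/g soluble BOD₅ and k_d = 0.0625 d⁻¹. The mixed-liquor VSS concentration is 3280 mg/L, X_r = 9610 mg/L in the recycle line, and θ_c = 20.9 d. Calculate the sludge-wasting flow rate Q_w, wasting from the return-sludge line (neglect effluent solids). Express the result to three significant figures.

Steady-state biomass mass balance: V·X·(1 + k_d·θ_c) = Y·Q·(S₀ − S)·θ_c, so V = 0.617 × 1680 × (1040 − 12.4) × 20.9 / [3280 × (1 + 0.0625 × 20.9)] = 2.23×10^7 / 7564 = 2943 m³.
Q_w = (V·X)/(θ_c X_r) = 2943 × 3280 / (20.9 × 9610) = 48.06 m³/d.

Q_w ≈ 48.1 m³/d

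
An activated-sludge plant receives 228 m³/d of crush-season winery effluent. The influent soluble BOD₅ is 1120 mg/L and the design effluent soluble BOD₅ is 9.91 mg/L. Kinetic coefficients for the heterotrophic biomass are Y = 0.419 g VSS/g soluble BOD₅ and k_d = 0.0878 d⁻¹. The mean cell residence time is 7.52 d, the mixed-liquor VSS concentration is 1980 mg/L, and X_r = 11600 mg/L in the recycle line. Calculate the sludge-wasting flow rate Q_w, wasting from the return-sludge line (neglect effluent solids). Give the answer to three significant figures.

Q_w ≈ 5.51 m³/d

Steady-state biomass mass balance: V·X·(1 + k_d·θ_c) = Y·Q·(S₀ − S)·θ_c, so V = 0.419 × 228 × (1120 − 9.91) × 7.52 / [1980 × (1 + 0.0878 × 7.52)] = 7.97×10^5 / 3287 = 242.6 m³.
θ_c = V·X/(Q_w·X_r) when wasting from the recycle, so Q_w = V·X/(θ_c·X_r) = 242.6 × 1980 / (7.52 × 11600) = 5.506 m³/d.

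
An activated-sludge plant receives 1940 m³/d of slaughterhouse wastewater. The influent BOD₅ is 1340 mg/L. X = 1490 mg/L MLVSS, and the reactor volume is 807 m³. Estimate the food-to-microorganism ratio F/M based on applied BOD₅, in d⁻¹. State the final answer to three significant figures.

F/M = Q·S₀ / (V·X) = 1940 × 1340 / (807.0 × 1490) = 2.162 g BOD₅·(g VSS·d)⁻¹.

F/M ≈ 2.16 d⁻¹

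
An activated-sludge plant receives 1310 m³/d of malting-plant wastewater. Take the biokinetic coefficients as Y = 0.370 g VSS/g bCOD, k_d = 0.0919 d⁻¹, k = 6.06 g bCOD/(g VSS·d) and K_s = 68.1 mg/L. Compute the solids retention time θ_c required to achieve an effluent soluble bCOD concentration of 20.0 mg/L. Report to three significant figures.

θ_c ≈ 2.40 d

At the target effluent, Y k S/(K_s+S) = 0.370×6.06×20.0/88.10 = 0.5090 d⁻¹.
Then 1/θ_c = μ − k_d = 0.5090 − 0.0919 = 0.4171 d⁻¹, giving θ_c = 2.397 d.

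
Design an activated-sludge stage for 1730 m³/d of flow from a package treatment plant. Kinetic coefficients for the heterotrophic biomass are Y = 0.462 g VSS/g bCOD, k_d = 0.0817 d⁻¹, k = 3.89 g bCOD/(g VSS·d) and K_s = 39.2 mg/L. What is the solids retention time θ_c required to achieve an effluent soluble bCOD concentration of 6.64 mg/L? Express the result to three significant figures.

At the target effluent, Y k S/(K_s+S) = 0.462×3.89×6.64/45.84 = 0.2603 d⁻¹.
Then 1/θ_c = μ − k_d = 0.2603 − 0.0817 = 0.1786 d⁻¹, giving θ_c = 5.598 d.

θ_c ≈ 5.60 d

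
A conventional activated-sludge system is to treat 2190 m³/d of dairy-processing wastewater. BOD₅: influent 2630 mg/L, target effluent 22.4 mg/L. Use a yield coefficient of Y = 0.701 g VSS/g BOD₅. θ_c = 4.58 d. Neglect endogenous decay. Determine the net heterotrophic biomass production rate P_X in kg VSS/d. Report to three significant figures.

With endogenous decay neglected, the observed yield equals the true yield: Y_obs = Y = 0.701 g VSS/g BOD₅.
Substrate removed = Q·(S₀ − S) = 2190 m³/d × (2630 − 22.4) g/m³ = 5.71×10^6 g/d = 5711 kg/d.
Net biomass production P_X = Y_obs × Q·(S₀ − S) = 0.7010 × 5711 = 4003 kg VSS/d.

P_X ≈ 4000 kg VSS/d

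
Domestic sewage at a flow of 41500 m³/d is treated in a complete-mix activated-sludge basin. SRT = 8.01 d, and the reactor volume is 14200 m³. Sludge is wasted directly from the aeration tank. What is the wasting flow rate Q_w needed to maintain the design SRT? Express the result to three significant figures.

For wasting at MLVSS concentration, Q_w = V/θ_c = 14200/8.01 = 1773 m³/d.

Q_w ≈ 1770 m³/d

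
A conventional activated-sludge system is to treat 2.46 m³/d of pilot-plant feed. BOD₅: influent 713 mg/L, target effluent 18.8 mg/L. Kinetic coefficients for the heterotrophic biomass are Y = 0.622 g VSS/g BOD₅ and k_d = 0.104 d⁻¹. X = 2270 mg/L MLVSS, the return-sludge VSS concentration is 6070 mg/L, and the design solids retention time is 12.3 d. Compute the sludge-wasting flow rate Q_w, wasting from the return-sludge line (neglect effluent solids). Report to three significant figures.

Q_w ≈ 0.0768 m³/d

Steady-state biomass mass balance: V·X·(1 + k_d·θ_c) = Y·Q·(S₀ − S)·θ_c, so V = 0.622 × 2.46 × (713 − 18.8) × 12.3 / [2270 × (1 + 0.104 × 12.3)] = 1.31×10^4 / 5174 = 2.525 m³.
Q_w = (V·X)/(θ_c X_r) = 2.525 × 2270 / (12.3 × 6070) = 0.07678 m³/d.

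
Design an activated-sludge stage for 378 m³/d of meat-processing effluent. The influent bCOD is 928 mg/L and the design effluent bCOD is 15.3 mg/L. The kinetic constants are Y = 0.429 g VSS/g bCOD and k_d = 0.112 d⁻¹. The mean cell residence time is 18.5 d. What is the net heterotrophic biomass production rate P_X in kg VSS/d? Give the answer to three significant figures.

The observed yield is Y_obs = Y/(1 + k_d·θ_c) = 0.429 / (1 + 0.112 × 18.5) = 0.429 / 3.072 = 0.1396 g VSS per g bCOD removed.
Q·(S₀ − S) = 378 × (928 − 15.3) × 10⁻³ = 345.0 kg/d removed.
So the net sludge growth is P_X = 0.1396 × 345.0 = 48.18 kg VSS/d.

P_X ≈ 48.2 kg VSS/d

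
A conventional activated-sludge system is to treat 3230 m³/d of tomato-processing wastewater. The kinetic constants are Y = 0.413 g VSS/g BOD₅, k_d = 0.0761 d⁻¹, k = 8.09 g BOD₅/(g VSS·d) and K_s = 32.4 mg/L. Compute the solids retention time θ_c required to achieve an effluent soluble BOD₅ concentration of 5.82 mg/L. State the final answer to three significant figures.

At the target effluent, Y k S/(K_s+S) = 0.413×8.09×5.82/38.22 = 0.5088 d⁻¹.
Then 1/θ_c = μ − k_d = 0.5088 − 0.0761 = 0.4327 d⁻¹, giving θ_c = 2.311 d.

θ_c ≈ 2.31 d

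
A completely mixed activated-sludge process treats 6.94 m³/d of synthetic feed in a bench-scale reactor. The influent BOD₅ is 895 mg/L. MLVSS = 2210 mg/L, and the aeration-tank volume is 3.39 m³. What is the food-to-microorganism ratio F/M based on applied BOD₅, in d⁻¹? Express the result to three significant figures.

F/M ≈ 0.829 d⁻¹

Food-to-microorganism ratio F/M = Q S₀ / (V X) = 6.94 × 895 / (3.390 × 2210) = 0.8291 d⁻¹.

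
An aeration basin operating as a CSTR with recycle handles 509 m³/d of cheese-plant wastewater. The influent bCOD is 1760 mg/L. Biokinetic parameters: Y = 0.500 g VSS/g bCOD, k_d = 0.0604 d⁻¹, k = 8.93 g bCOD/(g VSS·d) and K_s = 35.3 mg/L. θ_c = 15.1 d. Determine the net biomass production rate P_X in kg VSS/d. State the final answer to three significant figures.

For a completely mixed reactor with recycle the Lawrence–McCarty relation gives S = K_s·(1 + k_d·θ_c) / [θ_c·(Y·k − k_d) − 1] = 35.3 × (1 + 0.0604 × 15.1) / [15.1 × (0.500 × 8.93 − 0.0604) − 1] = 67.50 / 65.51 = 1.030 mg/L.
Observed yield with endogenous decay: Y_obs = Y / (1 + k_d·θ_c) = 0.500 / (1 + 0.0604 × 15.1) = 0.500 / 1.912 = 0.2615 g VSS/g bCOD.
ΔS = 1760 − 1.03 = 1759 mg/L, so the substrate removal rate is 509 × 1759/1000 = 895.3 kg bCOD/d.
So the net sludge growth is P_X = 0.2615 × 895.3 = 234.1 kg VSS/d.

P_X ≈ 234 kg VSS/d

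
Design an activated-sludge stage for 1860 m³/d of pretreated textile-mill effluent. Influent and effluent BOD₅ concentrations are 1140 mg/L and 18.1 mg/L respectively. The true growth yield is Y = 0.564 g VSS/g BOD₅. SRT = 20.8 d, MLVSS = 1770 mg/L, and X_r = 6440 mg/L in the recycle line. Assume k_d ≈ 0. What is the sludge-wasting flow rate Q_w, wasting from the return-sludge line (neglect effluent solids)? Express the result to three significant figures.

Q_w ≈ 183 m³/d

V·X = Y·Q·ΔS·θ_c gives V = 0.564 × 1860 × (1140 − 18.1) × 20.8 / 1770 = 13830 m³.
θ_c = V·X/(Q_w·X_r) when wasting from the recycle, so Q_w = V·X/(θ_c·X_r) = 13830 × 1770 / (20.8 × 6440) = 182.8 m³/d.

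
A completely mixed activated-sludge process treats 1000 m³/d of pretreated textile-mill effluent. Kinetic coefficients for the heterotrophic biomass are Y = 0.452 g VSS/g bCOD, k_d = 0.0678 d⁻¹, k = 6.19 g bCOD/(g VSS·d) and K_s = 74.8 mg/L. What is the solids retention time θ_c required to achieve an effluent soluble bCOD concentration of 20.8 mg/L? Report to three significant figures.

θ_c ≈ 1.85 d

At the target effluent, Y k S/(K_s+S) = 0.452×6.19×20.8/95.60 = 0.6087 d⁻¹.
1/θ_c = 0.6087 − 0.0678 = 0.5409 d⁻¹, so θ_c = 1.849 d.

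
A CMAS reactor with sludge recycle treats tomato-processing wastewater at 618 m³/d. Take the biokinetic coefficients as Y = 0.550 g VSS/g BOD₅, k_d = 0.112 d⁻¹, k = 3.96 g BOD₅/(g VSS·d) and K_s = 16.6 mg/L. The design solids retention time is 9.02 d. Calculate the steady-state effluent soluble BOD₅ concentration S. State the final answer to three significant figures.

For a completely mixed reactor with recycle the Lawrence–McCarty relation gives S = K_s·(1 + k_d·θ_c) / [θ_c·(Y·k − k_d) − 1] = 16.6 × (1 + 0.112 × 9.02) / [9.02 × (0.550 × 3.96 − 0.112) − 1] = 33.37 / 17.64 = 1.892 mg/L.

S ≈ 1.89 mg/L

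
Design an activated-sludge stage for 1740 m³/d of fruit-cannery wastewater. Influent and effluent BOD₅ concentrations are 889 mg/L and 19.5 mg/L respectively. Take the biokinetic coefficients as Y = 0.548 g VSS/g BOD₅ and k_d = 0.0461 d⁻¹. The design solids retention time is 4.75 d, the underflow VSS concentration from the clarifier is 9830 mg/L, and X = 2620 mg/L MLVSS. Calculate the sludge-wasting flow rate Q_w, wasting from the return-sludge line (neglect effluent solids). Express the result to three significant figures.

Q_w ≈ 69.2 m³/d

Rearranging the biomass balance for a CMAS with decay, V = Y·Q·ΔS·θ_c / [X·(1+k_d θ_c)] = 0.548 × 1740 × (889 − 19.5) × 4.75 / [2620 × (1 + 0.0461 × 4.75)] = 3.94×10^6 / 3194 = 1233 m³.
θ_c = V·X/(Q_w·X_r) when wasting from the recycle, so Q_w = V·X/(θ_c·X_r) = 1233 × 2620 / (4.75 × 9830) = 69.19 m³/d.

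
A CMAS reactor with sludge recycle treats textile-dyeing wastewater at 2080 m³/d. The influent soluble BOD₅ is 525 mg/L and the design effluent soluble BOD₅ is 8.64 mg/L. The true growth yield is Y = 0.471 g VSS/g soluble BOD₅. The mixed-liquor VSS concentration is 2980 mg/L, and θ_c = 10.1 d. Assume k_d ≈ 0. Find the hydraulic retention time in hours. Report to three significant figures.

τ ≈ 19.8 h

V·X = Y·Q·ΔS·θ_c gives V = 0.471 × 2080 × (525 − 8.64) × 10.1 / 2980 = 1715 m³.
HRT = V/Q = 1715 m³ / 2080 m³·d⁻¹ = 0.8243 d × 24 = 19.78 h.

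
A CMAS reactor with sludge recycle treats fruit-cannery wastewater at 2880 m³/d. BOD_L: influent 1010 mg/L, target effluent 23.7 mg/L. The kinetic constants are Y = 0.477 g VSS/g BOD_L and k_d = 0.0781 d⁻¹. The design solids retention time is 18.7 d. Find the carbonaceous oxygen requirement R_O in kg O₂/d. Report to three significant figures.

R_O ≈ 2060 kg O₂/d

Correct the yield for decay: Y_obs = Y/(1 + k_d θ_c) = 0.477 / (1 + 0.0781 × 18.7) = 0.477 / 2.460 = 0.1939.
Substrate removed = Q·(S₀ − S) = 2880 m³/d × (1010 − 23.7) g/m³ = 2.84×10^6 g/d = 2841 kg/d.
Net sludge production P_X = 0.1939 × 2841 = 550.7 kg VSS/d.
R_O = Q·(S₀ − S) − 1.42·P_X = 2841 − 1.42 × 550.7 = 2059 kg O₂/d.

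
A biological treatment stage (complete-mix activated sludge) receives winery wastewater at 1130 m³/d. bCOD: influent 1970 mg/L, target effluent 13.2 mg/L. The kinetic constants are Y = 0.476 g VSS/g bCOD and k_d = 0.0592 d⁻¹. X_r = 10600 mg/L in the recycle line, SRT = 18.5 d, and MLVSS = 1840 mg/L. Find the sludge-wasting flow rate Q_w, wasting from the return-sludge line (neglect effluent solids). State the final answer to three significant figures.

Steady-state biomass mass balance: V·X·(1 + k_d·θ_c) = Y·Q·(S₀ − S)·θ_c, so V = 0.476 × 1130 × (1970 − 13.2) × 18.5 / [1840 × (1 + 0.0592 × 18.5)] = 1.95×10^7 / 3855 = 5051 m³.
θ_c = V·X/(Q_w·X_r) when wasting from the recycle, so Q_w = V·X/(θ_c·X_r) = 5051 × 1840 / (18.5 × 10600) = 47.39 m³/d.

Q_w ≈ 47.4 m³/d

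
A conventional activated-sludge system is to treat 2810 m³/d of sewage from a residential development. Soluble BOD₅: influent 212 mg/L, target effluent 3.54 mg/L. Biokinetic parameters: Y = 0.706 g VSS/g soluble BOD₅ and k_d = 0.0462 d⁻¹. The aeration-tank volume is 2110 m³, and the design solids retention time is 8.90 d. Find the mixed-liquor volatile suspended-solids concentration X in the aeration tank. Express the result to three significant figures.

X ≈ 1240 mg/L

Solving the biomass balance for X: X = Y Q (S₀−S) θ_c / [V (1+k_d θ_c)] = 0.706 × 2810 × (212 − 3.54) × 8.90 / [2110 × (1 + 0.0462 × 8.90)] = 1236 mg/L.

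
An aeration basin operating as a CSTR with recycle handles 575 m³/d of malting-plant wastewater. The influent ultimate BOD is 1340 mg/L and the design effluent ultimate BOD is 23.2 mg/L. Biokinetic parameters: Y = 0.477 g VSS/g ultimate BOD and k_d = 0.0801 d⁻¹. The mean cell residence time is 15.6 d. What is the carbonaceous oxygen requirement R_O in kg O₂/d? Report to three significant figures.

R_O ≈ 529 kg O₂/d

Y_obs = Y / (1 + k_d θ_c) = 0.477 / (1 + 0.0801 × 15.6) = 0.477 / 2.250 = 0.2120.
Mass of ultimate BOD removed per day: Q(S₀ − S) = 575 × 1317 g/m³ = 757.2 kg/d.
P_X = Y_obs·Q·(S₀ − S) = 0.2120 × 757.2 = 160.5 kg VSS/d.
R_O = Q·ΔS − 1.42 P_X = 757.2 − 228.0 = 529.2 kg O₂/d.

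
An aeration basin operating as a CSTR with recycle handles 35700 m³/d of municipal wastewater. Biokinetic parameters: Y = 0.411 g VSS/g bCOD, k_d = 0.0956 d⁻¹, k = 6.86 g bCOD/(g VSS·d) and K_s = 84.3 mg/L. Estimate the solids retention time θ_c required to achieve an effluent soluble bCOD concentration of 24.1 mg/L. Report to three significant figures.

From 1/θ_c = Y·k·S/(K_s + S) − k_d: Y·k·S/(K_s+S) = 0.411 × 6.86 × 24.1 / (84.3 + 24.1) = 0.6268 d⁻¹.
Then 1/θ_c = μ − k_d = 0.6268 − 0.0956 = 0.5312 d⁻¹, giving θ_c = 1.882 d.

θ_c ≈ 1.88 d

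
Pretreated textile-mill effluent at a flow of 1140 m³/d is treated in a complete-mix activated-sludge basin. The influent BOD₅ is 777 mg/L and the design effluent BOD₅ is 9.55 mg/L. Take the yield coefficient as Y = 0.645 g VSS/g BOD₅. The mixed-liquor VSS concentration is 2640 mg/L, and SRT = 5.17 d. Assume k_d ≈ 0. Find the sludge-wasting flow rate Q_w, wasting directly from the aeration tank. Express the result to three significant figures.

Q_w ≈ 214 m³/d

With k_d = 0 the design equation reduces to V = Y Q (S₀−S) θ_c / X = 0.645 × 1140 × (777 − 9.55) × 5.17 / 2640 = 1105 m³.
Wasting from the aeration tank: Q_w = V / θ_c = 1105 / 5.17 = 213.8 m³/d.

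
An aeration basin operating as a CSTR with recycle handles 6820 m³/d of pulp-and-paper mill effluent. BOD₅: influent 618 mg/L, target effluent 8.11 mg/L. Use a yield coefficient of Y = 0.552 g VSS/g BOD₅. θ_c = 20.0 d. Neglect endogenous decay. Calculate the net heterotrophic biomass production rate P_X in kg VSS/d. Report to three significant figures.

P_X ≈ 2300 kg VSS/d

Since k_d ≈ 0, Y_obs = Y = 0.552 g VSS/g BOD₅.
Substrate removed = Q·(S₀ − S) = 6820 m³/d × (618 − 8.11) g/m³ = 4.16×10^6 g/d = 4159 kg/d.
Biomass produced: P_X = Y_obs·Q·ΔS = 0.5520 × 4159 ≈ 2296 kg VSS/d.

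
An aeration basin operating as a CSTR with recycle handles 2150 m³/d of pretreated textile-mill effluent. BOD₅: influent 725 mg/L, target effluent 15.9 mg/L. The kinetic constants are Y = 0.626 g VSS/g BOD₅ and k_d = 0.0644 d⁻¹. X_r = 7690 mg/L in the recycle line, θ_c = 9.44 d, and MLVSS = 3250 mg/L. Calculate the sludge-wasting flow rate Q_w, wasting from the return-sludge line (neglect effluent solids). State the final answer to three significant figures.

From the SRT design equation V = Y Q (S₀−S) θ_c / [X (1 + k_d θ_c)] = 0.626 × 2150 × (725 − 15.9) × 9.44 / [3250 × (1 + 0.0644 × 9.44)] = 9.01×10^6 / 5226 = 1724 m³.
θ_c = V·X/(Q_w·X_r) when wasting from the recycle, so Q_w = V·X/(θ_c·X_r) = 1724 × 3250 / (9.44 × 7690) = 77.18 m³/d.

Q_w ≈ 77.2 m³/d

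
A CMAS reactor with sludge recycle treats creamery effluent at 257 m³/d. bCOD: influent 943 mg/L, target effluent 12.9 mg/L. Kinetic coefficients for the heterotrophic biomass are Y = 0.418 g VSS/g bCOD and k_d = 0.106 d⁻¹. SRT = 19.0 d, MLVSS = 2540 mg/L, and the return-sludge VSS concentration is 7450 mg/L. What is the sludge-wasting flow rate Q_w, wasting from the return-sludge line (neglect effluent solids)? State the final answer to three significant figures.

Q_w ≈ 4.45 m³/d

Steady-state biomass mass balance: V·X·(1 + k_d·θ_c) = Y·Q·(S₀ − S)·θ_c, so V = 0.418 × 257 × (943 − 12.9) × 19.0 / [2540 × (1 + 0.106 × 19.0)] = 1.9×10^6 / 7656 = 248.0 m³.
θ_c = V·X/(Q_w·X_r) when wasting from the recycle, so Q_w = V·X/(θ_c·X_r) = 248.0 × 2540 / (19.0 × 7450) = 4.450 m³/d.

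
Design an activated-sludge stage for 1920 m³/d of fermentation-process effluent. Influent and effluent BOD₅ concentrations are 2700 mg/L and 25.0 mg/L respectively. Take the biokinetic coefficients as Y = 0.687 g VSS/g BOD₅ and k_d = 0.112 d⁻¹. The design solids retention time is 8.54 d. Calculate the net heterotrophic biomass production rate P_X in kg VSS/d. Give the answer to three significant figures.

Observed yield with endogenous decay: Y_obs = Y / (1 + k_d·θ_c) = 0.687 / (1 + 0.112 × 8.54) = 0.687 / 1.956 = 0.3511 g VSS/g BOD₅.
Mass of BOD₅ removed per day: Q(S₀ − S) = 1920 × 2675 g/m³ = 5136 kg/d.
Biomass produced: P_X = Y_obs·Q·ΔS = 0.3511 × 5136 ≈ 1803 kg VSS/d.

P_X ≈ 1800 kg VSS/d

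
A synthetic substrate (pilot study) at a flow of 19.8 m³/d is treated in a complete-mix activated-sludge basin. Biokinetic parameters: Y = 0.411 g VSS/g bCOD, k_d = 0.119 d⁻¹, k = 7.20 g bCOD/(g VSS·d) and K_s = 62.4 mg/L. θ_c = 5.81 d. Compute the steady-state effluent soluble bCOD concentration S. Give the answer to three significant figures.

From the Monod/SRT balance for a CMAS, S = K_s·(1+k_d θ_c)/[θ_c·(Y k − k_d) − 1] = 62.4 × (1 + 0.119 × 5.81) / [5.81 × (0.411 × 7.20 − 0.119) − 1] = 105.5 / 15.50 = 6.809 mg/L.

S ≈ 6.81 mg/L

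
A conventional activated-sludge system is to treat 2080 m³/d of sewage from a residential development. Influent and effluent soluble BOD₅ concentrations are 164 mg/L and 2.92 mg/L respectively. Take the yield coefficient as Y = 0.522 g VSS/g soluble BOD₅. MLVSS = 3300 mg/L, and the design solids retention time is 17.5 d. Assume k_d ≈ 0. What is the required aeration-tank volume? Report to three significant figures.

With k_d = 0 the design equation reduces to V = Y Q (S₀−S) θ_c / X = 0.522 × 2080 × (164 − 2.92) × 17.5 / 3300 = 927.5 m³.

V ≈ 927 m³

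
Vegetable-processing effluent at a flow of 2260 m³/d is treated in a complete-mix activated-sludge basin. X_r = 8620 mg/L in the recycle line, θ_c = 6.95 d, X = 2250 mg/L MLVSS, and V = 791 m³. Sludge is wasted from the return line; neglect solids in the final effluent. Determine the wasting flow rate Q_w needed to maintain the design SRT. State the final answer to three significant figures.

Q_w ≈ 29.7 m³/d

Wasting from the return line (neglecting effluent solids): Q_w = V·X / (θ_c·X_r) = 791.0 × 2250 / (6.95 × 8620) = 29.71 m³/d.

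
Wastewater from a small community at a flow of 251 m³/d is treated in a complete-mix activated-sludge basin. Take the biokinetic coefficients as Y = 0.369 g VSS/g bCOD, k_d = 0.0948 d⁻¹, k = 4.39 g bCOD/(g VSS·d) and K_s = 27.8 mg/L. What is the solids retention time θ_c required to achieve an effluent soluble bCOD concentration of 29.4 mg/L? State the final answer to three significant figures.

θ_c ≈ 1.36 d

Specific growth rate at S = 29.4 mg/L: μ = YkS/(K_s+S) = 0.369·4.39·29.4/(27.8+29.4) = 0.8326 d⁻¹.
Then 1/θ_c = μ − k_d = 0.8326 − 0.0948 = 0.7378 d⁻¹, giving θ_c = 1.355 d.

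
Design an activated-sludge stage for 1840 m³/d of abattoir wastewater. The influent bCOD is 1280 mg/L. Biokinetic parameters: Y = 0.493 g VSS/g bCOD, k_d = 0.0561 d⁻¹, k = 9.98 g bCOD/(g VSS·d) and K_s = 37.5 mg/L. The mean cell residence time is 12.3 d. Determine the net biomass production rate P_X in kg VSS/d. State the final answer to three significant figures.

P_X ≈ 686 kg VSS/d

For a completely mixed reactor with recycle the Lawrence–McCarty relation gives S = K_s·(1 + k_d·θ_c) / [θ_c·(Y·k − k_d) − 1] = 37.5 × (1 + 0.0561 × 12.3) / [12.3 × (0.493 × 9.98 − 0.0561) − 1] = 63.38 / 58.83 = 1.077 mg/L.
Correct the yield for decay: Y_obs = Y/(1 + k_d θ_c) = 0.493 / (1 + 0.0561 × 12.3) = 0.493 / 1.690 = 0.2917.
ΔS = 1280 − 1.08 = 1279 mg/L, so the substrate removal rate is 1840 × 1279/1000 = 2353 kg bCOD/d.
Biomass produced: P_X = Y_obs·Q·ΔS = 0.2917 × 2353 ≈ 686.5 kg VSS/d.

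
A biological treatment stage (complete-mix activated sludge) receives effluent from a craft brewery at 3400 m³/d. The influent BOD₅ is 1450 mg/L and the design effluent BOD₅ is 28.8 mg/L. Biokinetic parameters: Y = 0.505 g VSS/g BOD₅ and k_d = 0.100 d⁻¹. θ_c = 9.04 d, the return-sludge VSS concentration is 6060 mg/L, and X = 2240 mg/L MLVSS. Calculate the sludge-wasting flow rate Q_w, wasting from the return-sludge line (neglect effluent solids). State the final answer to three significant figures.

Steady-state biomass mass balance: V·X·(1 + k_d·θ_c) = Y·Q·(S₀ − S)·θ_c, so V = 0.505 × 3400 × (1450 − 28.8) × 9.04 / [2240 × (1 + 0.100 × 9.04)] = 2.21×10^7 / 4265 = 5172 m³.
Wasting from the return line (neglecting effluent solids): Q_w = V·X / (θ_c·X_r) = 5172 × 2240 / (9.04 × 6060) = 211.5 m³/d.

Q_w ≈ 211 m³/d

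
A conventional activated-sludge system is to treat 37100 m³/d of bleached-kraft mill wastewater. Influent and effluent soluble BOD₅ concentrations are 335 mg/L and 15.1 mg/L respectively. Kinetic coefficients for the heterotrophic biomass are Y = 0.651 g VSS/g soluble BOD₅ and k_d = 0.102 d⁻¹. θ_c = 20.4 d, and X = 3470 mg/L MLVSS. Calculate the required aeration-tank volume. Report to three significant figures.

From the SRT design equation V = Y Q (S₀−S) θ_c / [X (1 + k_d θ_c)] = 0.651 × 37100 × (335 − 15.1) × 20.4 / [3470 × (1 + 0.102 × 20.4)] = 1.58×10^8 / 10690 = 14744 m³.

V ≈ 14700 m³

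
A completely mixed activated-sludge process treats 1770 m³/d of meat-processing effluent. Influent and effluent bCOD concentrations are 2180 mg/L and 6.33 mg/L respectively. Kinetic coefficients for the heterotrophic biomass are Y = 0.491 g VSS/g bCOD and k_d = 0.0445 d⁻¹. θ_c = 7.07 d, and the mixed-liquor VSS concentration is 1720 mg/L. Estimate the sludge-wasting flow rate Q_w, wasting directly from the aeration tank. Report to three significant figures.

From the SRT design equation V = Y Q (S₀−S) θ_c / [X (1 + k_d θ_c)] = 0.491 × 1770 × (2180 − 6.33) × 7.07 / [1720 × (1 + 0.0445 × 7.07)] = 1.34×10^7 / 2261 = 5907 m³.
With mixed-liquor wasting, θ_c = V/Q_w, so Q_w = V/θ_c = 5907/7.07 = 835.5 m³/d.

Q_w ≈ 835 m³/d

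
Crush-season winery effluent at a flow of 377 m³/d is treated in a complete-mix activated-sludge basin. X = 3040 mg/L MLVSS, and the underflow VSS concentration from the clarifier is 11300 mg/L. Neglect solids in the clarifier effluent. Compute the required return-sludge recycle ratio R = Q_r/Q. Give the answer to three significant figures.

R ≈ 0.368

Solids balance on the clarifier gives (1+R)X = R·X_r, so R = X/(X_r − X) = 3040 / (11300 − 3040) = 0.3680.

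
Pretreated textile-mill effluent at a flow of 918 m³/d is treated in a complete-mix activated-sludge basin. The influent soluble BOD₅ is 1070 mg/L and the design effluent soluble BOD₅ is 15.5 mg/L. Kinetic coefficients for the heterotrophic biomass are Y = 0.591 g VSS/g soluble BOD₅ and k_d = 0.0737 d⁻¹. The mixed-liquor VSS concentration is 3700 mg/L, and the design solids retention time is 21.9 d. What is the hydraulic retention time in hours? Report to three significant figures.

Steady-state biomass mass balance: V·X·(1 + k_d·θ_c) = Y·Q·(S₀ − S)·θ_c, so V = 0.591 × 918 × (1070 − 15.5) × 21.9 / [3700 × (1 + 0.0737 × 21.9)] = 1.25×10^7 / 9672 = 1295 m³.
τ = V/Q = 1295/918 = 1.411 d, or 33.87 h.

τ ≈ 33.9 h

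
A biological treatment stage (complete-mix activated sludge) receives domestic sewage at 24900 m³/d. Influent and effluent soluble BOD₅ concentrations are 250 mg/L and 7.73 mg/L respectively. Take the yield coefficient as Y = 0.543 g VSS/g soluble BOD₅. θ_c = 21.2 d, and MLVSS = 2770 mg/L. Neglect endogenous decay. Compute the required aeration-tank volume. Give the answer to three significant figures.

Biomass mass balance (decay neglected): V·X = Y·Q·(S₀ − S)·θ_c, so V = 0.543 × 24900 × (250 − 7.73) × 21.2 / 2770 = 25070 m³.

V ≈ 25100 m³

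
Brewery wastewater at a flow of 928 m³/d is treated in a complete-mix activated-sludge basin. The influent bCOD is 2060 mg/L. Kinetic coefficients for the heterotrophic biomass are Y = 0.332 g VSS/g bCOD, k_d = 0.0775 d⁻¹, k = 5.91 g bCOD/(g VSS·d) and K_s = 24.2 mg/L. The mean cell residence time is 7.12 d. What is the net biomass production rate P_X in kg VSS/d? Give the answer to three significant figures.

From the Monod/SRT balance for a CMAS, S = K_s·(1+k_d θ_c)/[θ_c·(Y k − k_d) − 1] = 24.2 × (1 + 0.0775 × 7.12) / [7.12 × (0.332 × 5.91 − 0.0775) − 1] = 37.55 / 12.42 = 3.024 mg/L.
Observed yield with endogenous decay: Y_obs = Y / (1 + k_d·θ_c) = 0.332 / (1 + 0.0775 × 7.12) = 0.332 / 1.552 = 0.2139 g VSS/g bCOD.
Substrate removed = Q·(S₀ − S) = 928 m³/d × (2060 − 3.02) g/m³ = 1.91×10^6 g/d = 1909 kg/d.
P_X = Y_obs · Q(S₀ − S) = 0.2139 × 1909 = 408.4 kg VSS/d.

P_X ≈ 408 kg VSS/d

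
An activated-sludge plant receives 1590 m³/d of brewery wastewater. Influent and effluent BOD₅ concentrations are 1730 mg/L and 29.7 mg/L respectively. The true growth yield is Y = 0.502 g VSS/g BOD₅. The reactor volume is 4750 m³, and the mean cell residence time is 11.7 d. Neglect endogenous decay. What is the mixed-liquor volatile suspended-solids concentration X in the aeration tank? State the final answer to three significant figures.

From V·X = Y·Q·(S₀ − S)·θ_c (decay neglected): X = 0.502 × 1590 × (1730 − 29.7) × 11.7 / 4750 = 3343 mg/L.

X ≈ 3340 mg/L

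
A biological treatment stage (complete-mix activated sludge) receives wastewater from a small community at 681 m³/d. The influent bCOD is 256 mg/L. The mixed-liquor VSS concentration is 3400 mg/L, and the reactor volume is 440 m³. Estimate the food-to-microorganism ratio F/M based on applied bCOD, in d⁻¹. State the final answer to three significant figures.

F/M ≈ 0.117 d⁻¹

F/M = Q·S₀ / (V·X) = 681 × 256 / (440.0 × 3400) = 0.1165 g bCOD·(g VSS·d)⁻¹.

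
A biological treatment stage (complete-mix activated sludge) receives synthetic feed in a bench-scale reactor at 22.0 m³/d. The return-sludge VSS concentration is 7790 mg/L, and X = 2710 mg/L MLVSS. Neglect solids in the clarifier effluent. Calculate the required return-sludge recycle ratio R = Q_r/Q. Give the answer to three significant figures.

R ≈ 0.533

R = Q_r/Q = X/(X_r − X) = 2710 / (7790 − 2710) = 0.5335.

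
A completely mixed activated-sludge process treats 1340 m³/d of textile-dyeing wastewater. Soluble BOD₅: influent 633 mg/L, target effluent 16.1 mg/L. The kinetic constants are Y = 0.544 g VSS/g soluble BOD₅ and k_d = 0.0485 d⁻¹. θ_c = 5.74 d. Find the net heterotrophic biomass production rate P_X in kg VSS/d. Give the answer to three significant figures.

Correct the yield for decay: Y_obs = Y/(1 + k_d θ_c) = 0.544 / (1 + 0.0485 × 5.74) = 0.544 / 1.278 = 0.4255.
ΔS = 633 − 16.1 = 616.9 mg/L, so the substrate removal rate is 1340 × 616.9/1000 = 826.6 kg soluble BOD₅/d.
So the net sludge growth is P_X = 0.4255 × 826.6 = 351.8 kg VSS/d.

P_X ≈ 352 kg VSS/d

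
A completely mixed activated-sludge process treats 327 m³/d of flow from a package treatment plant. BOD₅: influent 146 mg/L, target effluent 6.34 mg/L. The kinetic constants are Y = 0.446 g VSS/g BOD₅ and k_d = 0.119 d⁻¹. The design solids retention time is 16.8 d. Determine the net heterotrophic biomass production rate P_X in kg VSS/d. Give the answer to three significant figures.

P_X ≈ 6.79 kg VSS/d

Observed yield with endogenous decay: Y_obs = Y / (1 + k_d·θ_c) = 0.446 / (1 + 0.119 × 16.8) = 0.446 / 2.999 = 0.1487 g VSS/g BOD₅.
Q·(S₀ − S) = 327 × (146 − 6.34) × 10⁻³ = 45.67 kg/d removed.
P_X = Y_obs · Q(S₀ − S) = 0.1487 × 45.67 = 6.791 kg VSS/d.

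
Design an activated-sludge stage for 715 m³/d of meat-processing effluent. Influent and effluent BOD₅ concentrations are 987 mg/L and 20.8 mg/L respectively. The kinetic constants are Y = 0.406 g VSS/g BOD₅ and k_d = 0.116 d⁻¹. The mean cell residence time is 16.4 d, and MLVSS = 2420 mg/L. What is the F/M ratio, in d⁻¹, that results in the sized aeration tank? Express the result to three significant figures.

Steady-state biomass mass balance: V·X·(1 + k_d·θ_c) = Y·Q·(S₀ − S)·θ_c, so V = 0.406 × 715 × (987 − 20.8) × 16.4 / [2420 × (1 + 0.116 × 16.4)] = 4.6×10^6 / 7024 = 654.9 m³.
F/M = applied load / biomass = Q·S₀/(V·X) = 715 × 987 / (654.9 × 2420) = 0.4453 d⁻¹.

F/M ≈ 0.445 d⁻¹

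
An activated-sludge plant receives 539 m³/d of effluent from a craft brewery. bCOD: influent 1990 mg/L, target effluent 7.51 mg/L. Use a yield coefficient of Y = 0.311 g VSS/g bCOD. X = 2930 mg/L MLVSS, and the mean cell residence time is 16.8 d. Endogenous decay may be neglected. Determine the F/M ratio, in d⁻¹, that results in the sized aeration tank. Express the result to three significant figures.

Biomass mass balance (decay neglected): V·X = Y·Q·(S₀ − S)·θ_c, so V = 0.311 × 539 × (1990 − 7.51) × 16.8 / 2930 = 1905 m³.
F/M = Q·S₀ / (V·X) = 539 × 1990 / (1905 × 2930) = 0.1921 g bCOD·(g VSS·d)⁻¹.

F/M ≈ 0.192 d⁻¹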